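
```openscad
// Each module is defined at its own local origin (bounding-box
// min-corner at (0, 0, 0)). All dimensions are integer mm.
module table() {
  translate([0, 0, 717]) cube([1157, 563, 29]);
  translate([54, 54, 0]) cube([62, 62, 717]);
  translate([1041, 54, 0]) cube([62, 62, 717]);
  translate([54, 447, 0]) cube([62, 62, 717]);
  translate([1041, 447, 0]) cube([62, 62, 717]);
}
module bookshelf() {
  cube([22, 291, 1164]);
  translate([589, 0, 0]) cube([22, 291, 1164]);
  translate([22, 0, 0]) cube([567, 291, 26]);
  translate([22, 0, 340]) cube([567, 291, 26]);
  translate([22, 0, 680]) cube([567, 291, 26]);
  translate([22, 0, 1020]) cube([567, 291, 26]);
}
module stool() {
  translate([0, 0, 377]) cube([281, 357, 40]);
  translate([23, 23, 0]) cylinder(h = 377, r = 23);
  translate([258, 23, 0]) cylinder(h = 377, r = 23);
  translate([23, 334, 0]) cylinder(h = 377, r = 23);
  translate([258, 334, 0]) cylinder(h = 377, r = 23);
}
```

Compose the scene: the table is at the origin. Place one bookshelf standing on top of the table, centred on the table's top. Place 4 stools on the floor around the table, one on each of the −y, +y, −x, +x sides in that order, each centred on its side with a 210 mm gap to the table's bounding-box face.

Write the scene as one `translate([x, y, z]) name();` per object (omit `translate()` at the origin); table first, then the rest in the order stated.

table();
translate([273, 136, 746]) bookshelf();
translate([438, -567, 0]) stool();
translate([438, 773, 0]) stool();
translate([-491, 103, 0]) stool();
translate([1367, 103, 0]) stool();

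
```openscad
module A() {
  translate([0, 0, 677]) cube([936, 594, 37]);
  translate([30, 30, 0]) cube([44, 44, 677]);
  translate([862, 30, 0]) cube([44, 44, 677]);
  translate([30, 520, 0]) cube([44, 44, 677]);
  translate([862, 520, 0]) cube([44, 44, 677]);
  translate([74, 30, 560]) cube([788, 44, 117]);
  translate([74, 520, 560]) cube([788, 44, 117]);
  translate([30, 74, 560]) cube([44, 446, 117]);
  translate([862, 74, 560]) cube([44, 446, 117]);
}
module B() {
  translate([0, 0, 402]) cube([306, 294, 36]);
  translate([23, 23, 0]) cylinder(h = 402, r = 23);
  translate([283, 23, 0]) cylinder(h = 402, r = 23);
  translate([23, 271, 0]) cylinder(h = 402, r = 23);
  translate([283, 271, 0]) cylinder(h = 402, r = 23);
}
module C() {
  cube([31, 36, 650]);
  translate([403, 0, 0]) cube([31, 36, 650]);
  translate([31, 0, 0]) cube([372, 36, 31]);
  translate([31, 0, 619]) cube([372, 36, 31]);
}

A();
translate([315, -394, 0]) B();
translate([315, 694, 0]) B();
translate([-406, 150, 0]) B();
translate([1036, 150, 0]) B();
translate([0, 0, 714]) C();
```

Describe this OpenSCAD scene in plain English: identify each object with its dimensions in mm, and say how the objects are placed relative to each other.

A is a rectangular dining table. The top is 936×594×37 mm with its upper surface at z = 714 mm. It stands on four 44×44 mm square legs, each inset 30 mm from the nearest pair of top edges, running from the floor to the underside of the top. Four apron rails, 44 mm thick and 117 mm tall, run between adjacent legs with their top edges flush with the underside of the top and their outer faces flush with the legs' outer faces.

B is a four-legged stool. The seat is 306×294 mm, 36 mm thick, top at z = 438 mm. It stands on four round legs, each 46 mm in diameter, from z = 0 to the seat underside, each leg's axis is inset half a diameter from the nearest pair of seat edges (so the leg's bounding box is flush with the corner).

C is a picture frame with a 372×588 mm rectangular opening (x by z) and a uniform 31 mm border on every side. Frame depth is 36 mm along y. It is built from two vertical stiles running the full outside height and two horizontal rails spanning the gap between the stiles.

Four stools sit around the table at the −y, +y, −x, +x sides. The picture frame is on top of the table.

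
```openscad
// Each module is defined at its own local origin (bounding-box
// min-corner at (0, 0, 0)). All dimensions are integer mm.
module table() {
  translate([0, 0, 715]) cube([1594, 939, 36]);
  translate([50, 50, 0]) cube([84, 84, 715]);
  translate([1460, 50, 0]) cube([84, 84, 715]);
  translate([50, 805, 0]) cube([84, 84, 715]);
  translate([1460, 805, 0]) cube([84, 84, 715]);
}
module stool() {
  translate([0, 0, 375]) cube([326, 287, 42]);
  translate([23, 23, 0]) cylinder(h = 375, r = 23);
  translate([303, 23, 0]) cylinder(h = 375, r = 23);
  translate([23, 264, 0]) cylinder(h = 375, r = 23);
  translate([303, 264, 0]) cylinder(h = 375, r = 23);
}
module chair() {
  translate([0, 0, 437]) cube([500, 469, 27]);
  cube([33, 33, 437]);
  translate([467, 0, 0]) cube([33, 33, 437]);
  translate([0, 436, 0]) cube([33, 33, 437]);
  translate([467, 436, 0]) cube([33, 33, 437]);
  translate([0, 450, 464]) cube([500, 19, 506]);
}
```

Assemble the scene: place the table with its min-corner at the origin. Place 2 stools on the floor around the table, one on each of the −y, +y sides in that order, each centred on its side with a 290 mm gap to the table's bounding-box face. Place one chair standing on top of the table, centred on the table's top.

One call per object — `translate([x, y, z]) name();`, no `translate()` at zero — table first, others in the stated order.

table();
translate([634, -577, 0]) stool();
translate([634, 1229, 0]) stool();
translate([547, 235, 751]) chair();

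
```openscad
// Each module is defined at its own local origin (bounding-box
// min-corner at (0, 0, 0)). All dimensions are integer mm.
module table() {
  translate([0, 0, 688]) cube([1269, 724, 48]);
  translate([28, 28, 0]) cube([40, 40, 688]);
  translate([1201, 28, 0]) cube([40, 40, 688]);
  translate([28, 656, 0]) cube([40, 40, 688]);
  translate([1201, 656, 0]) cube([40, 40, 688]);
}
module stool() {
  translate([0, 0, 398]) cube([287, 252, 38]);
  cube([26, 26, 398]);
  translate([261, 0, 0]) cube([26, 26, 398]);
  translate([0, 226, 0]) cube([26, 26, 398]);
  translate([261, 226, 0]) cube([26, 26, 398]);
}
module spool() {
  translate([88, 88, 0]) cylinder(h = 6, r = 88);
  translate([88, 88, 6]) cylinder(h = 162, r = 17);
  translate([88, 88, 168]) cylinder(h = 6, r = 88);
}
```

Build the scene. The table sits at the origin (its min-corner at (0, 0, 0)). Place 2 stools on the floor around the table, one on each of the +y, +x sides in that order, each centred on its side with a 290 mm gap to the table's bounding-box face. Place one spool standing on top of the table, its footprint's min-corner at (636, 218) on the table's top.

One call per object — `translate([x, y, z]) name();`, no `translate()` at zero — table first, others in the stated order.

table();
translate([491, 1014, 0]) stool();
translate([1559, 236, 0]) stool();
translate([636, 218, 736]) spool();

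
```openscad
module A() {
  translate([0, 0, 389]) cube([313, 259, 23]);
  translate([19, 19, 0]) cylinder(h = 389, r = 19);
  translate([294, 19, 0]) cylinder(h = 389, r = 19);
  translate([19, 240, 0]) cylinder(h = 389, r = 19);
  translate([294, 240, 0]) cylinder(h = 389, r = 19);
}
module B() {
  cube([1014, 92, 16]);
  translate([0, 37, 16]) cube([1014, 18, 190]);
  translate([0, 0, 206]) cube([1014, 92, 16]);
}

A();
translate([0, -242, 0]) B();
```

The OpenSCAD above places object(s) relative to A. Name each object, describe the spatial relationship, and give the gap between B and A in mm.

A is a stool. B is an I-beam. The I-beam is on the floor beside the stool on its −y side. The gap between the I-beam and the stool is 150 mm.

The I-beam's nearest face is 150 mm from the stool's −y face.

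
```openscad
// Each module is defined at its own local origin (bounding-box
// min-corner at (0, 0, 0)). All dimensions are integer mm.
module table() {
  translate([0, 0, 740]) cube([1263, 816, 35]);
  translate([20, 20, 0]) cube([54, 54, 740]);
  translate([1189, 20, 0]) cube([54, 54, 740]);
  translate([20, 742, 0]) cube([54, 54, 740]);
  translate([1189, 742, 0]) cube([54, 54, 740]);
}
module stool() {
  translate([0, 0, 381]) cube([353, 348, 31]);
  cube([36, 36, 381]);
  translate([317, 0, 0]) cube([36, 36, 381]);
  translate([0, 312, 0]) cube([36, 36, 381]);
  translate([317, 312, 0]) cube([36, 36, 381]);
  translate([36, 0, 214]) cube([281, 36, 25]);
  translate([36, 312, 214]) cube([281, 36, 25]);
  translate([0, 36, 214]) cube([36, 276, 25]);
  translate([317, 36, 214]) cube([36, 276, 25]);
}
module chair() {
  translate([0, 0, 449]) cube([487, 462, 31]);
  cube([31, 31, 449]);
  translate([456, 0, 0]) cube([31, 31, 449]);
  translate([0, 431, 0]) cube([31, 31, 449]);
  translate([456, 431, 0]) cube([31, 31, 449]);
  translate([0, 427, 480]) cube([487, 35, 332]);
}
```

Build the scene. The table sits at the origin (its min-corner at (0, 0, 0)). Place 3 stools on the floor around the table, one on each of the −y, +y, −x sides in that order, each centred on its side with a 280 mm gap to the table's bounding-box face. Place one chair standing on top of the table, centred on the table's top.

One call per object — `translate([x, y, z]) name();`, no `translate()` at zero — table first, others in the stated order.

table();
translate([455, -628, 0]) stool();
translate([455, 1096, 0]) stool();
translate([-633, 234, 0]) stool();
translate([388, 177, 775]) chair();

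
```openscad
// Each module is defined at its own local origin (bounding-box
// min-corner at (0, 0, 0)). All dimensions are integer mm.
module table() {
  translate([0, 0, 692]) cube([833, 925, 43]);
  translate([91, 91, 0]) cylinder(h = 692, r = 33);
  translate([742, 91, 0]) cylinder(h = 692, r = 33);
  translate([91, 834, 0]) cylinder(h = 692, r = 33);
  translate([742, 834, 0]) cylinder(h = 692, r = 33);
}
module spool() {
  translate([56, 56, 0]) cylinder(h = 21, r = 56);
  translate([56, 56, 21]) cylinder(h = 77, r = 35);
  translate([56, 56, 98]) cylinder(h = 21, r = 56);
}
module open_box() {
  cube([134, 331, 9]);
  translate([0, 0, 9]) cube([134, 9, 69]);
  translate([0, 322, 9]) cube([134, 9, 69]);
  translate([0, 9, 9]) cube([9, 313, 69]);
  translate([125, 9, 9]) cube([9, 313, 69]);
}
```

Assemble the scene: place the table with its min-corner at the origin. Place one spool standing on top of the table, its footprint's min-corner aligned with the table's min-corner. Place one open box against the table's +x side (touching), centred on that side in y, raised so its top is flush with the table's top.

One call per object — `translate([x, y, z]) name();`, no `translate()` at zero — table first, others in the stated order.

table();
translate([0, 0, 735]) spool();
translate([833, 297, 657]) open_box();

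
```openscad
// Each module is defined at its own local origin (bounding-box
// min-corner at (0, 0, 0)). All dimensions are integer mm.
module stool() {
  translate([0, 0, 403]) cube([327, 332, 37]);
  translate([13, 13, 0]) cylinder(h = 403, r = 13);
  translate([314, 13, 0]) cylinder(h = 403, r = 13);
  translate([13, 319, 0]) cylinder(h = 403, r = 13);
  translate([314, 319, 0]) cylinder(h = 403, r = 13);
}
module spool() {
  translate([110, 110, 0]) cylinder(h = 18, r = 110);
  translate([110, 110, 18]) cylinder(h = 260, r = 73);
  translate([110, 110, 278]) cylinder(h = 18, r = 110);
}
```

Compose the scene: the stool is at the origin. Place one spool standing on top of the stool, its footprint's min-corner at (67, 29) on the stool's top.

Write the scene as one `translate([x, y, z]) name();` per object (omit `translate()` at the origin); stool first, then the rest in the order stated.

stool();
translate([67, 29, 440]) spool();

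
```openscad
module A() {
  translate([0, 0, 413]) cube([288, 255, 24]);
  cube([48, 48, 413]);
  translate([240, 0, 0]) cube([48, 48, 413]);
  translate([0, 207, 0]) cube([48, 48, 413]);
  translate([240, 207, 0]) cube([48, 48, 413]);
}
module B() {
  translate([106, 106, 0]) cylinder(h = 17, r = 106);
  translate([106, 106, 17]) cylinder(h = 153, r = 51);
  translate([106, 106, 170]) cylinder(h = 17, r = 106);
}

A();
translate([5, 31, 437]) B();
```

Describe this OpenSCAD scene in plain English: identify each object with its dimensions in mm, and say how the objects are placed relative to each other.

A is a four-legged stool. The seat is 288×255 mm, 24 mm thick, top at z = 437 mm. It stands on four square legs, each 48×48 mm in cross-section, from z = 0 to the seat underside, each flush with a corner of the seat.

B is a spool: two coaxial disc flanges of radius 106 mm and thickness 17 mm, joined by a core cylinder of radius 51 mm and height 153 mm. The lower flange rests on z = 0 and the three cylinders share a vertical axis.

The spool is on top of the stool.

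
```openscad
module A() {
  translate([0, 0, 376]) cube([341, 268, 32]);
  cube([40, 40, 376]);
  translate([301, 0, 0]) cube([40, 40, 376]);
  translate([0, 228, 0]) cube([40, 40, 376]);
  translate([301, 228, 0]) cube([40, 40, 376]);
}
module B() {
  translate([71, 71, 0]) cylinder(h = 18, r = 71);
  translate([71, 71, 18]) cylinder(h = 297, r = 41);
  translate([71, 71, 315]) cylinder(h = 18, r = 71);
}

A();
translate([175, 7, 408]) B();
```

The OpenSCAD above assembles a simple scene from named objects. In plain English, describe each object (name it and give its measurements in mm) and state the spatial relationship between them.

A is a simple wooden stool: a rectangular seat 341 mm (x) by 268 mm (y), 32 mm thick, top face at z = 408 mm, on four square legs, each 40×40 mm in cross-section. The legs rest on z = 0, each flush with a corner of the seat.

B is a spool: two coaxial disc flanges of radius 71 mm and thickness 18 mm, joined by a core cylinder of radius 41 mm and height 297 mm. The lower flange rests on z = 0 and the three cylinders share a vertical axis.

The spool is on top of the stool.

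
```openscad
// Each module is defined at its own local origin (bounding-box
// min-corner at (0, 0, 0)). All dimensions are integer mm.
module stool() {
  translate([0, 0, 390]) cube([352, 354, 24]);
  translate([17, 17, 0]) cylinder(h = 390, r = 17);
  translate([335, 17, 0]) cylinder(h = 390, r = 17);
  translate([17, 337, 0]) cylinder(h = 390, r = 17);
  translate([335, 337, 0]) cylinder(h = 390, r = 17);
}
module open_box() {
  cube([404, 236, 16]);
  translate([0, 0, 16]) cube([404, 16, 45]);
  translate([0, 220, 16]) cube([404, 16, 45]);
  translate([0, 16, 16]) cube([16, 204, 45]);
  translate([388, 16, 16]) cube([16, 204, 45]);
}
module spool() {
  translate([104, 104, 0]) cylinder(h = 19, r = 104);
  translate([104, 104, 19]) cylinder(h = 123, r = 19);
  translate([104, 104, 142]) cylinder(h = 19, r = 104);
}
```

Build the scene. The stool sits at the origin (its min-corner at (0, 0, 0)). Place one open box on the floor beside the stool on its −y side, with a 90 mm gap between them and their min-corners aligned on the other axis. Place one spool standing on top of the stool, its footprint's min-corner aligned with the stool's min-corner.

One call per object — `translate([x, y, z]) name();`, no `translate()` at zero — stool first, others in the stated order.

stool();
translate([0, -326, 0]) open_box();
translate([0, 0, 414]) spool();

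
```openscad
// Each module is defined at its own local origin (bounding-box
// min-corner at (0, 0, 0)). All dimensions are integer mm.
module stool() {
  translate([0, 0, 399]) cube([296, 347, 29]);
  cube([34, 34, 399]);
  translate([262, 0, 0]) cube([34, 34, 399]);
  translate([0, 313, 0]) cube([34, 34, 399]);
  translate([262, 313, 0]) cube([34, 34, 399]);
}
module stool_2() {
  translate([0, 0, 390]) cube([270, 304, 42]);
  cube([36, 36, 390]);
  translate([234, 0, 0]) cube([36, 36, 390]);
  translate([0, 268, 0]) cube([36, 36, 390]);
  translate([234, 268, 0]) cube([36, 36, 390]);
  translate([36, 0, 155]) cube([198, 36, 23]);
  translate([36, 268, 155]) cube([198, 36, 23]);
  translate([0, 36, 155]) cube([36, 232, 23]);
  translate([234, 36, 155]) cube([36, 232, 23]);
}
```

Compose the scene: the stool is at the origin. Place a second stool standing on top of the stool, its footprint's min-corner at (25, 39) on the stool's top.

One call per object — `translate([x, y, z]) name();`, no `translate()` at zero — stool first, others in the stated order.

stool();
translate([25, 39, 428]) stool_2();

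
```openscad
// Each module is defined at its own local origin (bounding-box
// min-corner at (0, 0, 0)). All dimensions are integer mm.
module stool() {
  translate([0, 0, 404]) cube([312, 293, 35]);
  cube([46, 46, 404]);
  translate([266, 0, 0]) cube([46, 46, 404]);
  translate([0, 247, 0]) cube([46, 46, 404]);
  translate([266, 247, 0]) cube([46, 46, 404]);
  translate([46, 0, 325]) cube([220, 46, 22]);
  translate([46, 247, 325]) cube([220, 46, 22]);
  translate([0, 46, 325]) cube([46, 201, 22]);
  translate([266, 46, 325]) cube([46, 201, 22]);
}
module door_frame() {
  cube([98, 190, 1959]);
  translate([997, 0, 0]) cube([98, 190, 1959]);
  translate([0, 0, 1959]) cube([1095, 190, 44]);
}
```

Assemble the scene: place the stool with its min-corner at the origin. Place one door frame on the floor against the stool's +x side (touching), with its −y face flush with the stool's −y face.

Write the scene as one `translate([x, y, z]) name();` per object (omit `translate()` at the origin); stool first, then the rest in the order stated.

stool();
translate([312, 0, 0]) door_frame();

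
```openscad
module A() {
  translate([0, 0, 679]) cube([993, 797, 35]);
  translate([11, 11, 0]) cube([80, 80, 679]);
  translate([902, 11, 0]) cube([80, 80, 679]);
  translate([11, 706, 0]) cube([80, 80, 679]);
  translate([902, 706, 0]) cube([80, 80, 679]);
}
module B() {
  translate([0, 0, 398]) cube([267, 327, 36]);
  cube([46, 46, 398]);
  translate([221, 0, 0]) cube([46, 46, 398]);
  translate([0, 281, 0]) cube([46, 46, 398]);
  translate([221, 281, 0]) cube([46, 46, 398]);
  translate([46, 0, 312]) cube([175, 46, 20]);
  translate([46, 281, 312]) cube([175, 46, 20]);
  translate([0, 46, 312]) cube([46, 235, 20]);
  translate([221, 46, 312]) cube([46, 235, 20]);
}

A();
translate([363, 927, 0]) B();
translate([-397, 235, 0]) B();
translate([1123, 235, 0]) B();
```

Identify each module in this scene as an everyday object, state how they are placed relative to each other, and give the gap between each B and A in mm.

Each stool's nearest face is 130 mm from the table's bounding box.

A is a table. B is a stool. Three stools sit around the table at the +y, −x, +x sides. The gap between each stool and the table is 130 mm.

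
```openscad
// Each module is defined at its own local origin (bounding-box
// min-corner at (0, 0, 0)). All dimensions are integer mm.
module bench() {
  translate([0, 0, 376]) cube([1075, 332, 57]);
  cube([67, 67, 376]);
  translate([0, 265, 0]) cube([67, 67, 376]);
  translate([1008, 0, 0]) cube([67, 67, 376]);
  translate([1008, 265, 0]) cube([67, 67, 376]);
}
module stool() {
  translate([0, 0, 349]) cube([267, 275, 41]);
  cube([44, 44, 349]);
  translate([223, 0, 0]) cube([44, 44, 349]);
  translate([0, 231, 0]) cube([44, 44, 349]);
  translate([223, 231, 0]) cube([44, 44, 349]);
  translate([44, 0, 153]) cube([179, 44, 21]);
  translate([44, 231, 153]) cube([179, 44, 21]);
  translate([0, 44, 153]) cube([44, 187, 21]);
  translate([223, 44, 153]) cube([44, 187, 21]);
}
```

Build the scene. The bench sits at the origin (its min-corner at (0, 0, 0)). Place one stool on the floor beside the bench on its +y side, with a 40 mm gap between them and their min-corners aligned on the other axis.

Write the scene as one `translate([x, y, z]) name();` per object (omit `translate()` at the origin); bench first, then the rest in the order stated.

bench();
translate([0, 372, 0]) stool();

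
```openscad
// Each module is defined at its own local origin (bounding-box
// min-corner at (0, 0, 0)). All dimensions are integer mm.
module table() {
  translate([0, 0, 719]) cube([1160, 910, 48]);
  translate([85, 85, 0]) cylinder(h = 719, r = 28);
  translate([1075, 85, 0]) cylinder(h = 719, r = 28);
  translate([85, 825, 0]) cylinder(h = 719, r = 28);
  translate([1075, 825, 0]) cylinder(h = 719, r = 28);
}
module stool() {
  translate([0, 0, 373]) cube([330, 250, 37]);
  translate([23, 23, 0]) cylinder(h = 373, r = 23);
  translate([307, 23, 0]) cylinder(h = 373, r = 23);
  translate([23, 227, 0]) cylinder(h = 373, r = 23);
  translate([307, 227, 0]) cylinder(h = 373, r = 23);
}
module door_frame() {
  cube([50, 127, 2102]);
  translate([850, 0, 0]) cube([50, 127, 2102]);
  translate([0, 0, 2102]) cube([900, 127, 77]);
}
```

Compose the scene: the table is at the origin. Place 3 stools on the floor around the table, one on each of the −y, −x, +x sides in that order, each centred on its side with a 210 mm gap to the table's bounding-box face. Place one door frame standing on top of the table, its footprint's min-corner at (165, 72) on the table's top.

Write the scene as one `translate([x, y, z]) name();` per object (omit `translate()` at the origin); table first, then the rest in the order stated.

table();
translate([415, -460, 0]) stool();
translate([-540, 330, 0]) stool();
translate([1370, 330, 0]) stool();
translate([165, 72, 767]) door_frame();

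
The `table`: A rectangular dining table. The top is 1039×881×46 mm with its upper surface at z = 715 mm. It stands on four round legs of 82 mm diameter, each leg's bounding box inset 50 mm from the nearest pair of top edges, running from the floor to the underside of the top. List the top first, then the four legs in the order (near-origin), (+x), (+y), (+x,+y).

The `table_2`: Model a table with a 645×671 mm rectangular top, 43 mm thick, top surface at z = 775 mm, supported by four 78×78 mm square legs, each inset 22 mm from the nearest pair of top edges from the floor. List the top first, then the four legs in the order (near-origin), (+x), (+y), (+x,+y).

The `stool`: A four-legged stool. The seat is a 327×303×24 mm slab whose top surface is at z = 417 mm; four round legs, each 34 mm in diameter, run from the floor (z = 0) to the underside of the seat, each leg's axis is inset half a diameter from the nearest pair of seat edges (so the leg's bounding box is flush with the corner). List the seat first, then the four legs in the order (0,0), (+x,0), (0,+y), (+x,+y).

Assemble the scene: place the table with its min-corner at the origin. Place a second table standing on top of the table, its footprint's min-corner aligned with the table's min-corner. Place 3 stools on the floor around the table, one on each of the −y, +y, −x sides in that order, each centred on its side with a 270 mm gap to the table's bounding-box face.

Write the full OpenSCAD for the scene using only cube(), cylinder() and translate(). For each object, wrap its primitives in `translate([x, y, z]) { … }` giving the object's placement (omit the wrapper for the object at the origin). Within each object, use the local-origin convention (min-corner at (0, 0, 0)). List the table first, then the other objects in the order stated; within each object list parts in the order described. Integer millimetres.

translate([0, 0, 669]) cube([1039, 881, 46]);
translate([91, 91, 0]) cylinder(h = 669, r = 41);
translate([948, 91, 0]) cylinder(h = 669, r = 41);
translate([91, 790, 0]) cylinder(h = 669, r = 41);
translate([948, 790, 0]) cylinder(h = 669, r = 41);
translate([0, 0, 715]) {
  translate([0, 0, 732]) cube([645, 671, 43]);
  translate([22, 22, 0]) cube([78, 78, 732]);
  translate([545, 22, 0]) cube([78, 78, 732]);
  translate([22, 571, 0]) cube([78, 78, 732]);
  translate([545, 571, 0]) cube([78, 78, 732]);
}
translate([356, -573, 0]) {
  translate([0, 0, 393]) cube([327, 303, 24]);
  translate([17, 17, 0]) cylinder(h = 393, r = 17);
  translate([310, 17, 0]) cylinder(h = 393, r = 17);
  translate([17, 286, 0]) cylinder(h = 393, r = 17);
  translate([310, 286, 0]) cylinder(h = 393, r = 17);
}
translate([356, 1151, 0]) {
  translate([0, 0, 393]) cube([327, 303, 24]);
  translate([17, 17, 0]) cylinder(h = 393, r = 17);
  translate([310, 17, 0]) cylinder(h = 393, r = 17);
  translate([17, 286, 0]) cylinder(h = 393, r = 17);
  translate([310, 286, 0]) cylinder(h = 393, r = 17);
}
translate([-597, 289, 0]) {
  translate([0, 0, 393]) cube([327, 303, 24]);
  translate([17, 17, 0]) cylinder(h = 393, r = 17);
  translate([310, 17, 0]) cylinder(h = 393, r = 17);
  translate([17, 286, 0]) cylinder(h = 393, r = 17);
  translate([310, 286, 0]) cylinder(h = 393, r = 17);
}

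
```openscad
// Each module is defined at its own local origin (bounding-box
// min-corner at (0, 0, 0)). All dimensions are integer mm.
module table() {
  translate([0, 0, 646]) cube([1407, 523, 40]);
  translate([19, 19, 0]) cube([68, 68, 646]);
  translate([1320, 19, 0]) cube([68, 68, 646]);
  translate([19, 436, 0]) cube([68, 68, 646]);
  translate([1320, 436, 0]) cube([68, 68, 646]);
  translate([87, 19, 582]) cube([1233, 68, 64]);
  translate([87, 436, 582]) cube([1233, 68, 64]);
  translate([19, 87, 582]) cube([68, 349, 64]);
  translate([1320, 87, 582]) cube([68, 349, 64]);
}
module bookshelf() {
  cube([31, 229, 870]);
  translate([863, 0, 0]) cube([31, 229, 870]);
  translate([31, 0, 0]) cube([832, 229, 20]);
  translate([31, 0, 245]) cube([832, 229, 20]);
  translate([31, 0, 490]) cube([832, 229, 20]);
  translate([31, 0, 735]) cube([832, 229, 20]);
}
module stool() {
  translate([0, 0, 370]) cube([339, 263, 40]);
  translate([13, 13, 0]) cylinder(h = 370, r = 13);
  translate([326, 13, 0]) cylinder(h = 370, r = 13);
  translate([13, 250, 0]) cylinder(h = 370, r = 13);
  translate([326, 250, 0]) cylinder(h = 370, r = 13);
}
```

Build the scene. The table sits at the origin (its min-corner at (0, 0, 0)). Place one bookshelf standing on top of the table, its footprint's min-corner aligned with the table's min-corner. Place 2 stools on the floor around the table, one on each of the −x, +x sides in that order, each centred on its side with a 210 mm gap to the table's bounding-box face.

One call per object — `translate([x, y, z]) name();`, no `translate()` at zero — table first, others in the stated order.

table();
translate([0, 0, 686]) bookshelf();
translate([-549, 130, 0]) stool();
translate([1617, 130, 0]) stool();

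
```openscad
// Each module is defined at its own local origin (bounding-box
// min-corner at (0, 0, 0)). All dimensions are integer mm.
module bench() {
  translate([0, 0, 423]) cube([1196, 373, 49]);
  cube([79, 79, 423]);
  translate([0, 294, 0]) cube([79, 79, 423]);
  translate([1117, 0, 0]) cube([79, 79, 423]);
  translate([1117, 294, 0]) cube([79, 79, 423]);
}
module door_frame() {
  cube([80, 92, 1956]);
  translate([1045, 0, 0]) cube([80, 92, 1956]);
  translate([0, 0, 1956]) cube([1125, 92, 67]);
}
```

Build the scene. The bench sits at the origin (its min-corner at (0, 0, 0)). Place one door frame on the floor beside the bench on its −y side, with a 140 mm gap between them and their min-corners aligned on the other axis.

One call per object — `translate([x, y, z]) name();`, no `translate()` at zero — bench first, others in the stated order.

bench();
translate([0, -232, 0]) door_frame();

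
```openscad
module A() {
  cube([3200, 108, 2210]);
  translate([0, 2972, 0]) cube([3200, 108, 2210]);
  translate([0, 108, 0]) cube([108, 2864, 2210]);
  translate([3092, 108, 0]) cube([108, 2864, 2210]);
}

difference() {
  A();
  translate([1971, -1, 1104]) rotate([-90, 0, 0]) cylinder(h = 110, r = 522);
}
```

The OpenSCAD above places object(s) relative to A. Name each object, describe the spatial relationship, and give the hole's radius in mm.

A is a house frame. The house frame has a circular hole through its front wall. The hole's radius is 522 mm.

The subtracted cylinder has r = 522 mm.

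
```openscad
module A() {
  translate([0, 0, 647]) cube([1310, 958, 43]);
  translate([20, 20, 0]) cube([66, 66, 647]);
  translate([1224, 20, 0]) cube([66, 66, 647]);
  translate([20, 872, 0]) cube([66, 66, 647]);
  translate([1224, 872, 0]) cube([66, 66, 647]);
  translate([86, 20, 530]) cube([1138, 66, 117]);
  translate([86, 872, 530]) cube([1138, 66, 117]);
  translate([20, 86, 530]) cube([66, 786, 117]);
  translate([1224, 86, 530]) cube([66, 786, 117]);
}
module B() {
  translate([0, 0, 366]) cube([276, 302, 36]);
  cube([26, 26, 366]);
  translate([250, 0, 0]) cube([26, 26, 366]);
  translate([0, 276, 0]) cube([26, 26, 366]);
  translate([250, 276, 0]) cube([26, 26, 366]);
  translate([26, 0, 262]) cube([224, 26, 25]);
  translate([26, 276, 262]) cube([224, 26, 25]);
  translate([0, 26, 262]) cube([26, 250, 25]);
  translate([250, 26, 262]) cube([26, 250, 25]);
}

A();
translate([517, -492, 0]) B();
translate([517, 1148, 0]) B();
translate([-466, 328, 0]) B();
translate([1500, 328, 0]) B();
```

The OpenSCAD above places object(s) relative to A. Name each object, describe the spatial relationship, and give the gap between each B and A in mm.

A is a table. B is a stool. Four stools sit around the table at the −y, +y, −x, +x sides. The gap between each stool and the table is 190 mm.

Each stool's nearest face is 190 mm from the table's bounding box.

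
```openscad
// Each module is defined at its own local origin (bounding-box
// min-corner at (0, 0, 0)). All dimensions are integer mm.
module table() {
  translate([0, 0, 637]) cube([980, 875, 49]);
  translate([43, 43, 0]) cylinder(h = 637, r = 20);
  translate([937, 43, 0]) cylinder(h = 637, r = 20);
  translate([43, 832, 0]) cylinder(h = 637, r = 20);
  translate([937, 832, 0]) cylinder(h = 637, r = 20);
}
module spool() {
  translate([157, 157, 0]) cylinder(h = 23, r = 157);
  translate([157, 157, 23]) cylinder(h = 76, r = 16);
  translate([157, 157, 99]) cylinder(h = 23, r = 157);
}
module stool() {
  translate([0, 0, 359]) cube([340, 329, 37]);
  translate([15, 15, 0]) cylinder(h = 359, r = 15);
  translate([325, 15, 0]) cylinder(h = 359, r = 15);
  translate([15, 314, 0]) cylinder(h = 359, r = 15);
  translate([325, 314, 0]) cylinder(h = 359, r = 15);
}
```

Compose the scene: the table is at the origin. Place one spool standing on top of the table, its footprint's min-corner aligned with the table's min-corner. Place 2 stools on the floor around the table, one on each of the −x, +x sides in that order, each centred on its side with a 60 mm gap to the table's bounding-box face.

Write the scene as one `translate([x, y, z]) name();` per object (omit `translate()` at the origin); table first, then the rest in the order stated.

table();
translate([0, 0, 686]) spool();
translate([-400, 273, 0]) stool();
translate([1040, 273, 0]) stool();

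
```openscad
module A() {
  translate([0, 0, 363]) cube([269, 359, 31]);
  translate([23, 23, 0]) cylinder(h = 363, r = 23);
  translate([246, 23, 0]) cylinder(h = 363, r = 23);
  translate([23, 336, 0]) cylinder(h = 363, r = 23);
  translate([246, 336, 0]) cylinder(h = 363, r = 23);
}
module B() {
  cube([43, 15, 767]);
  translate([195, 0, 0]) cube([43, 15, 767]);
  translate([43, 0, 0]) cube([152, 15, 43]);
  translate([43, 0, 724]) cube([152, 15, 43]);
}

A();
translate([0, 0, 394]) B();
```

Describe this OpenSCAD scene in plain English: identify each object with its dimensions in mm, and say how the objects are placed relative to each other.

A is a simple wooden stool: a rectangular seat 269 mm (x) by 359 mm (y), 31 mm thick, top face at z = 394 mm, on four round legs, each 46 mm in diameter. The legs rest on z = 0, each leg's axis is inset half a diameter from the nearest pair of seat edges (so the leg's bounding box is flush with the corner).

B is a picture frame with a 152×681 mm rectangular opening (x by z) and a uniform 43 mm border on every side. Frame depth is 15 mm along y. It is built from two vertical stiles running the full outside height and two horizontal rails spanning the gap between the stiles.

The picture frame is on top of the stool.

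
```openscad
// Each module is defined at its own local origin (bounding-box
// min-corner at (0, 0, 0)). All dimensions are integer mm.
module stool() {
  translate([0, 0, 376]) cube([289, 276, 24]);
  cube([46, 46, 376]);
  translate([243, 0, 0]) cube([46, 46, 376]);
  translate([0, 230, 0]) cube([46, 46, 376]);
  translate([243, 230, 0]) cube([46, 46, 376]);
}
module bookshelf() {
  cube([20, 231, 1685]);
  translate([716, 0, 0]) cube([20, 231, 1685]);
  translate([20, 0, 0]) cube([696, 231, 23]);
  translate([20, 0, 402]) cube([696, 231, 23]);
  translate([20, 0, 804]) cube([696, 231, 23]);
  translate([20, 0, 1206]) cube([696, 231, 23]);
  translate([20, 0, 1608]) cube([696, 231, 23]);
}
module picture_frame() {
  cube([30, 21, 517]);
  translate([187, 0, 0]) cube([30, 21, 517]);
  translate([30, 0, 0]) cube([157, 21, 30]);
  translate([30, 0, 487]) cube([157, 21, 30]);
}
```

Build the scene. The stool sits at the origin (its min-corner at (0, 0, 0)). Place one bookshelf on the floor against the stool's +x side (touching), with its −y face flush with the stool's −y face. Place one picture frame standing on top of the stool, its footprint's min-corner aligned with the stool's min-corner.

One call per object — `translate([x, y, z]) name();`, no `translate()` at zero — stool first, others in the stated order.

stool();
translate([289, 0, 0]) bookshelf();
translate([0, 0, 400]) picture_frame();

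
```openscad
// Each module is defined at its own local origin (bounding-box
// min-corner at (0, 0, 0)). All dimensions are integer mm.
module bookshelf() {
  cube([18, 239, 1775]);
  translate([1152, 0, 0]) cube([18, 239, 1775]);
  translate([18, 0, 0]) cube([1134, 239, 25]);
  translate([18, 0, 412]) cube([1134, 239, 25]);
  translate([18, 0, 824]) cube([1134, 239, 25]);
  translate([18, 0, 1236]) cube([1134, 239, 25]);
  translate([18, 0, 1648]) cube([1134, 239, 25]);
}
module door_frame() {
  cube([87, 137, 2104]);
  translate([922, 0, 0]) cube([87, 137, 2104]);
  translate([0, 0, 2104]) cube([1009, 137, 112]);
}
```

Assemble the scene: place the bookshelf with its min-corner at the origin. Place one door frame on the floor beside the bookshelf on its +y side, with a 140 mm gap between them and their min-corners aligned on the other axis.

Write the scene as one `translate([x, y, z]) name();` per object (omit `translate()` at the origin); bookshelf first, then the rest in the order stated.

bookshelf();
translate([0, 379, 0]) door_frame();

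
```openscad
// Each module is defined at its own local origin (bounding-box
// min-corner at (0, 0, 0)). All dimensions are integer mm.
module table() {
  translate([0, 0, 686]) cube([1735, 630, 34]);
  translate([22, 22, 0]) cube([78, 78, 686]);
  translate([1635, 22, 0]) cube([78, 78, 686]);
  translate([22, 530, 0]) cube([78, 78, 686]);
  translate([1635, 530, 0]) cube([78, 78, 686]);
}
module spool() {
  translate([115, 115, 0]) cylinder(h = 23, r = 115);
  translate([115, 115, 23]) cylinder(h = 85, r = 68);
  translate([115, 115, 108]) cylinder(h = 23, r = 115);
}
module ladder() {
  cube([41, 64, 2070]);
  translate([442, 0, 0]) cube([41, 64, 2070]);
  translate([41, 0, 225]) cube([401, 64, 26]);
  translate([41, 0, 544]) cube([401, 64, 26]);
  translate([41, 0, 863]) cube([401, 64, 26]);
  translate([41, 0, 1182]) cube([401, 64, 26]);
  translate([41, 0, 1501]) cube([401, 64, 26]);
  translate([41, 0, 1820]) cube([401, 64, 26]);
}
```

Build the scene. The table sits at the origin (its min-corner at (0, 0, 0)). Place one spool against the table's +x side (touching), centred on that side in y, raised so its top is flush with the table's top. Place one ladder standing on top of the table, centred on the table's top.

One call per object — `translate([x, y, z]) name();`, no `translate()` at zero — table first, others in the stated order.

table();
translate([1735, 200, 589]) spool();
translate([626, 283, 720]) ladder();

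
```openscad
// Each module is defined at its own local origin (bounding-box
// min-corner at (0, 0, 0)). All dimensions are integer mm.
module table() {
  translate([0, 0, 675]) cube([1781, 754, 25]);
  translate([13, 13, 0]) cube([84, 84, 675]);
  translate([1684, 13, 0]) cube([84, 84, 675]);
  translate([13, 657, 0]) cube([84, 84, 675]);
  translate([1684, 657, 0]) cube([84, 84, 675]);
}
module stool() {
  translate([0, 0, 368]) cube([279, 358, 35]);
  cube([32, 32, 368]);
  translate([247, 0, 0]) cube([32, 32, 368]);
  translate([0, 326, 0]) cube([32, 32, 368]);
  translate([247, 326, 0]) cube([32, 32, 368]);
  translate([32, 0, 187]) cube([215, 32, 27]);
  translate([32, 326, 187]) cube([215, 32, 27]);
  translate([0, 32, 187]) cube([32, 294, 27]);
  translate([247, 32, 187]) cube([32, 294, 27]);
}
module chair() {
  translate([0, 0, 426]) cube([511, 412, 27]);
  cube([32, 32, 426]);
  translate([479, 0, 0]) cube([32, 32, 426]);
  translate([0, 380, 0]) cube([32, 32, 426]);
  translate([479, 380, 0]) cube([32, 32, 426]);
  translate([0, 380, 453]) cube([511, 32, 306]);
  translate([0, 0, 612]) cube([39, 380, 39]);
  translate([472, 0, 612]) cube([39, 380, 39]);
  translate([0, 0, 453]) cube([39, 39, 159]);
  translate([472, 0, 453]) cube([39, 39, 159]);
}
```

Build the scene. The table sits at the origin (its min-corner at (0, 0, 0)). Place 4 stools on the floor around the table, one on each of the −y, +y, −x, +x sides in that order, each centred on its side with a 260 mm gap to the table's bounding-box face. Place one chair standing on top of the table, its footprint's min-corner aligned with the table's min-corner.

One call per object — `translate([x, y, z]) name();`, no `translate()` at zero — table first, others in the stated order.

table();
translate([751, -618, 0]) stool();
translate([751, 1014, 0]) stool();
translate([-539, 198, 0]) stool();
translate([2041, 198, 0]) stool();
translate([0, 0, 700]) chair();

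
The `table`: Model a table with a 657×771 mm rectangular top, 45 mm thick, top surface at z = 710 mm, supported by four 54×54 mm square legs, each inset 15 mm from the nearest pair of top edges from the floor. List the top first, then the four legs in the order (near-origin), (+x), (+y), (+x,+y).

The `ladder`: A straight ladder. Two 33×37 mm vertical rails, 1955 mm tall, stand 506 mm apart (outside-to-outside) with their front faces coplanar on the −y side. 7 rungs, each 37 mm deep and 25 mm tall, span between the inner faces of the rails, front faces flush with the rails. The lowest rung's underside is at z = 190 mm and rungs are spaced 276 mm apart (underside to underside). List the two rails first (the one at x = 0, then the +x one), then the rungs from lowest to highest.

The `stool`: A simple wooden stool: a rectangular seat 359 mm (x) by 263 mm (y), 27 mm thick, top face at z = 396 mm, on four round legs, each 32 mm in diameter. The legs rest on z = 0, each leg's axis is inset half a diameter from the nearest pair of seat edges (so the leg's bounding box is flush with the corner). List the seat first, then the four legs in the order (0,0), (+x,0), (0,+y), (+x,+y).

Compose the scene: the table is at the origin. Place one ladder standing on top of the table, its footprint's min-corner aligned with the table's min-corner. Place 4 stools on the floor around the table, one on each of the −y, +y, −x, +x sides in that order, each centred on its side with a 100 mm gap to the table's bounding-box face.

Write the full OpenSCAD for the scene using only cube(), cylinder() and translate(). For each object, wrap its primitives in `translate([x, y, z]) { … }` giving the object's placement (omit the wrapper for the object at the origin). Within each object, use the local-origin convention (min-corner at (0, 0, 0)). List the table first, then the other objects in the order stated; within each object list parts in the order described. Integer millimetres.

translate([0, 0, 665]) cube([657, 771, 45]);
translate([15, 15, 0]) cube([54, 54, 665]);
translate([588, 15, 0]) cube([54, 54, 665]);
translate([15, 702, 0]) cube([54, 54, 665]);
translate([588, 702, 0]) cube([54, 54, 665]);
translate([0, 0, 710]) {
  cube([33, 37, 1955]);
  translate([473, 0, 0]) cube([33, 37, 1955]);
  translate([33, 0, 190]) cube([440, 37, 25]);
  translate([33, 0, 466]) cube([440, 37, 25]);
  translate([33, 0, 742]) cube([440, 37, 25]);
  translate([33, 0, 1018]) cube([440, 37, 25]);
  translate([33, 0, 1294]) cube([440, 37, 25]);
  translate([33, 0, 1570]) cube([440, 37, 25]);
  translate([33, 0, 1846]) cube([440, 37, 25]);
}
translate([149, -363, 0]) {
  translate([0, 0, 369]) cube([359, 263, 27]);
  translate([16, 16, 0]) cylinder(h = 369, r = 16);
  translate([343, 16, 0]) cylinder(h = 369, r = 16);
  translate([16, 247, 0]) cylinder(h = 369, r = 16);
  translate([343, 247, 0]) cylinder(h = 369, r = 16);
}
translate([149, 871, 0]) {
  translate([0, 0, 369]) cube([359, 263, 27]);
  translate([16, 16, 0]) cylinder(h = 369, r = 16);
  translate([343, 16, 0]) cylinder(h = 369, r = 16);
  translate([16, 247, 0]) cylinder(h = 369, r = 16);
  translate([343, 247, 0]) cylinder(h = 369, r = 16);
}
translate([-459, 254, 0]) {
  translate([0, 0, 369]) cube([359, 263, 27]);
  translate([16, 16, 0]) cylinder(h = 369, r = 16);
  translate([343, 16, 0]) cylinder(h = 369, r = 16);
  translate([16, 247, 0]) cylinder(h = 369, r = 16);
  translate([343, 247, 0]) cylinder(h = 369, r = 16);
}
translate([757, 254, 0]) {
  translate([0, 0, 369]) cube([359, 263, 27]);
  translate([16, 16, 0]) cylinder(h = 369, r = 16);
  translate([343, 16, 0]) cylinder(h = 369, r = 16);
  translate([16, 247, 0]) cylinder(h = 369, r = 16);
  translate([343, 247, 0]) cylinder(h = 369, r = 16);
}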